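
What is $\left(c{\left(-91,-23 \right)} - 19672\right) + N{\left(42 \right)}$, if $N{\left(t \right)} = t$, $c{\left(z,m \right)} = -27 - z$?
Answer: $-19566$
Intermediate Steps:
$\left(c{\left(-91,-23 \right)} - 19672\right) + N{\left(42 \right)} = \left(\left(-27 - -91\right) - 19672\right) + 42 = \left(\left(-27 + 91\right) - 19672\right) + 42 = \left(64 - 19672\right) + 42 = -19608 + 42 = -19566$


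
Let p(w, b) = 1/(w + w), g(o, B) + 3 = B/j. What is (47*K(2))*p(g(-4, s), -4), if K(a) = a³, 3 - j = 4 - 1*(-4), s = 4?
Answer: -940/19 ≈ -49.474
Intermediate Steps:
j = -5 (j = 3 - (4 - 1*(-4)) = 3 - (4 + 4) = 3 - 1*8 = 3 - 8 = -5)
g(o, B) = -3 - B/5 (g(o, B) = -3 + B/(-5) = -3 + B*(-⅕) = -3 - B/5)
p(w, b) = 1/(2*w)
(47*K(2))*p(g(-4, s), -4) = (47*2³)*(1/(2*(-3 - ⅕*4))) = (47*8)*(1/(2*(-3 - ⅘))) = 376*(1/(2*(-19/5))) = 376*((½)*(-5/19)) = 376*(-5/38) = -940/19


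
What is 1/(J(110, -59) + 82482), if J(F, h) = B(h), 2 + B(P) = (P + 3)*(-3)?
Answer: 1/82648 ≈ 1.2100e-5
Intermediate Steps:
B(P) = -11 - 3*P (B(P) = -2 + (P + 3)*(-3) = -2 + (3 + P)*(-3) = -2 + (-9 - 3*P) = -11 - 3*P)
J(F, h) = -11 - 3*h
1/(J(110, -59) + 82482) = 1/((-11 - 3*(-59)) + 82482) = 1/((-11 + 177) + 82482) = 1/(166 + 82482) = 1/82648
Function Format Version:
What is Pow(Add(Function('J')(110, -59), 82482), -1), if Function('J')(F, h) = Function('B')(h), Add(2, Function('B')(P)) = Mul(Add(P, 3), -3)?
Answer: Rational(1, 82648) ≈ 1.2100e-5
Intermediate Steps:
Function('B')(P) = Add(-11, Mul(-3, P)) (Function('B')(P) = Add(-2, Mul(Add(P, 3), -3)) = Add(-2, Mul(Add(3, P), -3)) = Add(-2, Add(-9, Mul(-3, P))) = Add(-11, Mul(-3, P)))
Function('J')(F, h) = Add(-11, Mul(-3, h))
Pow(Add(Function('J')(110, -59), 82482), -1) = Pow(Add(Add(-11, Mul(-3, -59)), 82482), -1) = Pow(Add(Add(-11, 177), 82482), -1) = Pow(Add(166, 82482), -1) = Pow(82648, -1) = Rational(1, 82648)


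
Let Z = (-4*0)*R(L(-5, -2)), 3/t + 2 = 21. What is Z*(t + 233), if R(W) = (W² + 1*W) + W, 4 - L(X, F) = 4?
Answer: 0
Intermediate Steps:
t = 3/19 (t = 3/(-2 + 21) = 3/19 ≈ 0.15789)
L(X, F) = 0 (L(X, F) = 4 - 1*4 = 4 - 4 = 0)
R(W) = W² + 2*W (R(W) = (W² + W) + W = (W + W²) + W = W² + 2*W)
Z = 0 (Z = (-4*0)*(0*(2 + 0)) = 0*(0*2) = 0*0 = 0)
Z*(t + 233) = 0*(3/19 + 233) = 0*(4430/19) = 0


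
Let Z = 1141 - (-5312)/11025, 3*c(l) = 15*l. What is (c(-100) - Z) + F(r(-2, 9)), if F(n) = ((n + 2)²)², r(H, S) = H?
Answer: -18097337/11025 ≈ -1641.5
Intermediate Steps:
c(l) = 5*l (c(l) = (15*l)/3 = 5*l)
Z = 12584837/11025 (Z = 1141 - (-5312)/11025 = 1141 - 1*(-5312/11025) = 1141 + 5312/11025 = 12584837/11025 ≈ 1141.5)
F(n) = (2 + n)⁴ (F(n) = ((2 + n)²)² = (2 + n)⁴)
(c(-100) - Z) + F(r(-2, 9)) = (5*(-100) - 1*12584837/11025) + (2 - 2)⁴ = (-500 - 12584837/11025) + 0⁴ = -18097337/11025 + 0 = -18097337/11025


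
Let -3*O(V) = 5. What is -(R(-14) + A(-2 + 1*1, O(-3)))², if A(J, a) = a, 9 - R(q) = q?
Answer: -4096/9 ≈ -455.11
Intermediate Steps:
R(q) = 9 - q
O(V) = -5/3 (O(V) = -⅓*5 = -5/3)
-(R(-14) + A(-2 + 1*1, O(-3)))² = -((9 - 1*(-14)) - 5/3)² = -((9 + 14) - 5/3)² = -(23 - 5/3)² = -(64/3)² = -1*4096/9 = -4096/9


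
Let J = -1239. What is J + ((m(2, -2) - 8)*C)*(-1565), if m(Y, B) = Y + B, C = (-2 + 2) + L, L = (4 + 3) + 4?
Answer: 136481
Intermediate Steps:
L = 11 (L = 7 + 4 = 11)
C = 11 (C = (-2 + 2) + 11 = 0 + 11 = 11)
m(Y, B) = B + Y
J + ((m(2, -2) - 8)*C)*(-1565) = -1239 + (((-2 + 2) - 8)*11)*(-1565) = -1239 + ((0 - 8)*11)*(-1565) = -1239 - 8*11*(-1565) = -1239 - 88*(-1565) = -1239 + 137720 = 136481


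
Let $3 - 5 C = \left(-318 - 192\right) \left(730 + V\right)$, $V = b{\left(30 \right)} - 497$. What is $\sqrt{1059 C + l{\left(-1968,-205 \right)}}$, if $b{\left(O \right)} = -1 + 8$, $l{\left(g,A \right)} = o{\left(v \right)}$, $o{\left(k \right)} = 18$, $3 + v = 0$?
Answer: $\frac{9 \sqrt{8001535}}{5} \approx 5091.7$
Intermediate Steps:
$v = -3$ ($v = -3 + 0 = -3$)
$l{\left(g,A \right)} = 18$
$b{\left(O \right)} = 7$
$V = -490$ ($V = 7 - 497 = -490$)
$C = \frac{122403}{5}$ ($C = \frac{3}{5} - \frac{\left(-318 - 192\right) \left(730 - 490\right)}{5} = \frac{3}{5} - \frac{\left(-510\right) 240}{5} = \frac{3}{5} - -24480 = \frac{3}{5} + 24480 = \frac{122403}{5} \approx 24481.0$)
$\sqrt{1059 C + l{\left(-1968,-205 \right)}} = \sqrt{1059 \cdot \frac{122403}{5} + 18} = \sqrt{\frac{129624777}{5} + 18} = \sqrt{\frac{129624867}{5}} = \frac{9 \sqrt{8001535}}{5}$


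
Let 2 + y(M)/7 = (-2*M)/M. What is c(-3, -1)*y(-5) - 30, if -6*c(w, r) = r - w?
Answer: -62/3 ≈ -20.667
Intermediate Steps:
c(w, r) = -r/6 + w/6 (c(w, r) = -(r - w)/6 = -r/6 + w/6)
y(M) = -28 (y(M) = -14 + 7*((-2*M)/M) = -14 + 7*(-2) = -14 - 14 = -28)
c(-3, -1)*y(-5) - 30 = (-1/6*(-1) + (1/6)*(-3))*(-28) - 30 = (1/6 - 1/2)*(-28) - 30 = -1/3*(-28) - 30 = 28/3 - 30 = -62/3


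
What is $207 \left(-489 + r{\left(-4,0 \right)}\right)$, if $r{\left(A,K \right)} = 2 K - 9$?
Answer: $-103086$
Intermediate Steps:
$r{\left(A,K \right)} = -9 + 2 K$
$207 \left(-489 + r{\left(-4,0 \right)}\right) = 207 \left(-489 + \left(-9 + 2 \cdot 0\right)\right) = 207 \left(-489 + \left(-9 + 0\right)\right) = 207 \left(-489 - 9\right) = 207 \left(-498\right) = -103086$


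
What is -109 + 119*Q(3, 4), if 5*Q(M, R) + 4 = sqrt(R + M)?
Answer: -1021/5 + 119*sqrt(7)/5 ≈ -141.23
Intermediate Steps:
Q(M, R) = -4/5 + sqrt(M + R)/5 (Q(M, R) = -4/5 + sqrt(R + M)/5 = -4/5 + sqrt(M + R)/5)
-109 + 119*Q(3, 4) = -109 + 119*(-4/5 + sqrt(3 + 4)/5) = -109 + 119*(-4/5 + sqrt(7)/5) = -109 + (-476/5 + 119*sqrt(7)/5) = -1021/5 + 119*sqrt(7)/5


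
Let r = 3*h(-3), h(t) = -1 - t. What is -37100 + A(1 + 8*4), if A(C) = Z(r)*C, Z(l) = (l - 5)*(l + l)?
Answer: -36704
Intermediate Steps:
r = 6 (r = 3*(-1 - 1*(-3)) = 3*(-1 + 3) = 3*2 = 6)
Z(l) = 2*l*(-5 + l) (Z(l) = (-5 + l)*(2*l) = 2*l*(-5 + l))
A(C) = 12*C (A(C) = (2*6*(-5 + 6))*C = (2*6*1)*C = 12*C)
-37100 + A(1 + 8*4) = -37100 + 12*(1 + 8*4) = -37100 + 12*(1 + 32) = -37100 + 12*33 = -37100 + 396 = -36704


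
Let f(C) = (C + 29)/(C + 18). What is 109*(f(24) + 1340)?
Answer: 6140297/42 ≈ 1.4620e+5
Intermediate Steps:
f(C) = (29 + C)/(18 + C)
109*(f(24) + 1340) = 109*((29 + 24)/(18 + 24) + 1340) = 109*(53/42 + 1340) = 109*(56333/42) = 6140297/42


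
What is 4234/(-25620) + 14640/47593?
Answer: 12397717/87095190 ≈ 0.14235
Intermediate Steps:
4234/(-25620) + 14640/47593 = 4234*(-1/25620) + 14640*(1/47593) = -2117/12810 + 14640/47593 = 12397717/87095190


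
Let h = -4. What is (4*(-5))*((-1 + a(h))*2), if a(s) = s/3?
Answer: 280/3 ≈ 93.333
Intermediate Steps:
a(s) = s/3 (a(s) = s*(1/3) = s/3)
(4*(-5))*((-1 + a(h))*2) = (4*(-5))*((-1 + (1/3)*(-4))*2) = -20*(-1 - 4/3)*2 = -(-140)*2/3 = -20*(-14/3) = 280/3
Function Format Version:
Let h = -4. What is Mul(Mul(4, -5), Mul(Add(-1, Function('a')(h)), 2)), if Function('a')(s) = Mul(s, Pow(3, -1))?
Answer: Rational(280, 3) ≈ 93.333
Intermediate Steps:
Function('a')(s) = Mul(Rational(1, 3), s) (Function('a')(s) = Mul(s, Rational(1, 3)) = Mul(Rational(1, 3), s))
Mul(Mul(4, -5), Mul(Add(-1, Function('a')(h)), 2)) = Mul(Mul(4, -5), Mul(Add(-1, Mul(Rational(1, 3), -4)), 2)) = Mul(-20, Mul(Add(-1, Rational(-4, 3)), 2)) = Mul(-20, Mul(Rational(-7, 3), 2)) = Mul(-20, Rational(-14, 3)) = Rational(280, 3)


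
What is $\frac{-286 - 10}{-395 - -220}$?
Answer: $\frac{296}{175} \approx 1.6914$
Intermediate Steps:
$\frac{-286 - 10}{-395 - -220} = - \frac{296}{-395 + 220} = - \frac{296}{-175} = \left(-296\right) \left(- \frac{1}{175}\right) = \frac{296}{175}$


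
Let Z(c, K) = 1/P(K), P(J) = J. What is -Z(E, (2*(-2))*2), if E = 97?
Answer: ⅛ ≈ 0.12500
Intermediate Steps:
Z(c, K) = 1/K
-Z(E, (2*(-2))*2) = -1/((2*(-2))*2) = -1/((-4*2)) = -1/(-8) = -1*(-⅛) = ⅛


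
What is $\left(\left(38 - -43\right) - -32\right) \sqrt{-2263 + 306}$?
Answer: $113 i \sqrt{1957} \approx 4998.9 i$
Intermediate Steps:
$\left(\left(38 - -43\right) - -32\right) \sqrt{-2263 + 306} = \left(\left(38 + 43\right) + 32\right) \sqrt{-1957} = \left(81 + 32\right) i \sqrt{1957} = 113 i \sqrt{1957}$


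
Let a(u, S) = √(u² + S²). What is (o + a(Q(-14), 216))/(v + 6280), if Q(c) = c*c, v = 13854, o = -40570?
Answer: -20285/10067 + 2*√5317/10067 ≈ -2.0005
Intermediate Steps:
Q(c) = c²
a(u, S) = √(S² + u²)
(o + a(Q(-14), 216))/(v + 6280) = (-40570 + √(216² + ((-14)²)²))/(13854 + 6280) = (-40570 + √(46656 + 196²))/20134 = (-40570 + √(46656 + 38416))*(1/20134) = (-40570 + √85072)*(1/20134) = (-40570 + 4*√5317)*(1/20134) = -20285/10067 + 2*√5317/10067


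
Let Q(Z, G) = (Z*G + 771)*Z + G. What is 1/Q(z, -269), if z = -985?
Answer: -1/261750229 ≈ -3.8204e-9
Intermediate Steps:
Q(Z, G) = G + Z*(771 + G*Z) (Q(Z, G) = (G*Z + 771)*Z + G = (771 + G*Z)*Z + G = Z*(771 + G*Z) + G = G + Z*(771 + G*Z))
1/Q(z, -269) = 1/(-269 + 771*(-985) - 269*(-985)²) = 1/(-269 - 759435 - 269*970225) = 1/(-269 - 759435 - 260990525) = 1/(-261750229) = -1/261750229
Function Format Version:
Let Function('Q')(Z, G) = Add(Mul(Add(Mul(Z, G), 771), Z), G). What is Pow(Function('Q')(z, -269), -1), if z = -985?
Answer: Rational(-1, 261750229) ≈ -3.8204e-9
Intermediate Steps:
Function('Q')(Z, G) = Add(G, Mul(Z, Add(771, Mul(G, Z)))) (Function('Q')(Z, G) = Add(Mul(Add(Mul(G, Z), 771), Z), G) = Add(Mul(Add(771, Mul(G, Z)), Z), G) = Add(Mul(Z, Add(771, Mul(G, Z))), G) = Add(G, Mul(Z, Add(771, Mul(G, Z)))))
Pow(Function('Q')(z, -269), -1) = Pow(Add(-269, Mul(771, -985), Mul(-269, Pow(-985, 2))), -1) = Pow(Add(-269, -759435, Mul(-269, 970225)), -1) = Pow(Add(-269, -759435, -260990525), -1) = Pow(-261750229, -1) = Rational(-1, 261750229)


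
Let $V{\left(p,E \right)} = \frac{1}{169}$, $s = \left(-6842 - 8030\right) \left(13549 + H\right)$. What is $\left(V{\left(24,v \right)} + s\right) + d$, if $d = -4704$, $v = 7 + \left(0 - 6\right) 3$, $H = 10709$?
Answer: $- \frac{60970075919}{169} \approx -3.6077 \cdot 10^{8}$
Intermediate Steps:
$v = -11$ ($v = 7 + \left(0 - 6\right) 3 = 7 - 18 = -11$)
$s = -360764976$ ($s = \left(-6842 - 8030\right) \left(13549 + 10709\right) = \left(-14872\right) 24258 = -360764976$)
$V{\left(p,E \right)} = \frac{1}{169}$
$\left(V{\left(24,v \right)} + s\right) + d = \left(\frac{1}{169} - 360764976\right) - 4704 = - \frac{60969280943}{169} - 4704 = - \frac{60970075919}{169}$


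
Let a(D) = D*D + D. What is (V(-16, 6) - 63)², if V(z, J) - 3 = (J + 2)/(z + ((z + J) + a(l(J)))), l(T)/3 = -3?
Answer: 1893376/529 ≈ 3579.2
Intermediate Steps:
l(T) = -9 (l(T) = 3*(-3) = -9)
a(D) = D + D² (a(D) = D² + D = D + D²)
V(z, J) = 3 + (2 + J)/(72 + J + 2*z) (V(z, J) = 3 + (J + 2)/(z + ((z + J) - 9*(1 - 9))) = 3 + (2 + J)/(z + ((J + z) - 9*(-8))) = 3 + (2 + J)/(z + ((J + z) + 72)) = 3 + (2 + J)/(z + (72 + J + z)) = 3 + (2 + J)/(72 + J + 2*z))
(V(-16, 6) - 63)² = (2*(109 + 2*6 + 3*(-16))/(72 + 6 + 2*(-16)) - 63)² = (2*(109 + 12 - 48)/(72 + 6 - 32) - 63)² = (2*73/46 - 63)² = (2*(1/46)*73 - 63)² = (73/23 - 63)² = (-1376/23)² = 1893376/529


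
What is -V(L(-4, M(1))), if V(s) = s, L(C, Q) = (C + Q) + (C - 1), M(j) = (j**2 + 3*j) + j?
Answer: 4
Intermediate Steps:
M(j) = j**2 + 4*j
L(C, Q) = -1 + Q + 2*C (L(C, Q) = (C + Q) + (-1 + C) = -1 + Q + 2*C)
-V(L(-4, M(1))) = -(-1 + 1*(4 + 1) + 2*(-4)) = -(-1 + 1*5 - 8) = -(-1 + 5 - 8) = -1*(-4) = 4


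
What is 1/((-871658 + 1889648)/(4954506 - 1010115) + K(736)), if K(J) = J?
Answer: 1314797/968029922 ≈ 0.0013582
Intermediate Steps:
1/((-871658 + 1889648)/(4954506 - 1010115) + K(736)) = 1/((-871658 + 1889648)/(4954506 - 1010115) + 736) = 1/(1017990/3944391 + 736) = 1/(1017990*(1/3944391) + 736) = 1/(339330/1314797 + 736) = 1/(968029922/1314797) = 1314797/968029922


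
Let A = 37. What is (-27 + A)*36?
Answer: 360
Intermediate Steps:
(-27 + A)*36 = (-27 + 37)*36 = 10*36 = 360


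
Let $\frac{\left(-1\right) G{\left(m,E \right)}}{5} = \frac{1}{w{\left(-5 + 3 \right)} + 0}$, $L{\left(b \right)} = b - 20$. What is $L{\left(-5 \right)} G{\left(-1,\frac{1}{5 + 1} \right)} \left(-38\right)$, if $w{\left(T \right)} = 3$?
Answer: $- \frac{4750}{3} \approx -1583.3$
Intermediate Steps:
$L{\left(b \right)} = -20 + b$ ($L{\left(b \right)} = b - 20 = -20 + b$)
$G{\left(m,E \right)} = - \frac{5}{3}$ ($G{\left(m,E \right)} = - \frac{5}{3 + 0} = - \frac{5}{3}$)
$L{\left(-5 \right)} G{\left(-1,\frac{1}{5 + 1} \right)} \left(-38\right) = \left(-20 - 5\right) \left(- \frac{5}{3}\right) \left(-38\right) = \left(-25\right) \left(- \frac{5}{3}\right) \left(-38\right) = \frac{125}{3} \left(-38\right) = - \frac{4750}{3}$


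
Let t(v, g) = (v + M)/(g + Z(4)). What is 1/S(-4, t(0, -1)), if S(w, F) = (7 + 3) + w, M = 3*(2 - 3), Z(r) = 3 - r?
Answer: ⅙ ≈ 0.16667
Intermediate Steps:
M = -3 (M = 3*(-1) = -3)
t(v, g) = (-3 + v)/(-1 + g) (t(v, g) = (v - 3)/(g + (3 - 1*4)) = (-3 + v)/(g + (3 - 4)) = (-3 + v)/(g - 1) = (-3 + v)/(-1 + g))
S(w, F) = 10 + w
1/S(-4, t(0, -1)) = 1/(10 - 4) = 1/6 = ⅙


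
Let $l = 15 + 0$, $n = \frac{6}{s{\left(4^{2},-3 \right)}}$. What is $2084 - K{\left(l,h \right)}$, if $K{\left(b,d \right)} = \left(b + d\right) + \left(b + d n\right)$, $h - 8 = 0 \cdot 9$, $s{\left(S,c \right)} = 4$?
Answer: $2034$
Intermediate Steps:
$n = \frac{3}{2}$ ($n = \frac{6}{4} = 6 \cdot \frac{1}{4} = \frac{3}{2} \approx 1.5$)
$l = 15$
$h = 8$ ($h = 8 + 0 \cdot 9 = 8 + 0 = 8$)
$K{\left(b,d \right)} = 2 b + \frac{5 d}{2}$ ($K{\left(b,d \right)} = \left(b + d\right) + \left(b + d \frac{3}{2}\right) = \left(b + d\right) + \left(b + \frac{3 d}{2}\right) = 2 b + \frac{5 d}{2}$)
$2084 - K{\left(l,h \right)} = 2084 - \left(2 \cdot 15 + \frac{5}{2} \cdot 8\right) = 2084 - \left(30 + 20\right) = 2084 - 50 = 2034$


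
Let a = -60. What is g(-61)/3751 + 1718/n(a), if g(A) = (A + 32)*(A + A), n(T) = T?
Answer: -3115969/112530 ≈ -27.690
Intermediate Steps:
g(A) = 2*A*(32 + A) (g(A) = (32 + A)*(2*A) = 2*A*(32 + A))
g(-61)/3751 + 1718/n(a) = (2*(-61)*(32 - 61))/3751 + 1718/(-60) = (2*(-61)*(-29))*(1/3751) + 1718*(-1/60) = 3538*(1/3751) - 859/30 = 3538/3751 - 859/30 = -3115969/112530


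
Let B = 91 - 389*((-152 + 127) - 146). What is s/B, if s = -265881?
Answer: -265881/66610 ≈ -3.9916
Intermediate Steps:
B = 66610 (B = 91 - 389*(-25 - 146) = 91 - 389*(-171) = 91 + 66519 = 66610)
s/B = -265881/66610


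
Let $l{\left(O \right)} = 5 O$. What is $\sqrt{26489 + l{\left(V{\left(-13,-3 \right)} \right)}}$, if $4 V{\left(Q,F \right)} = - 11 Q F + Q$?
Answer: $\frac{\sqrt{103746}}{2} \approx 161.05$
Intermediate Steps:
$V{\left(Q,F \right)} = \frac{Q}{4} - \frac{11 F Q}{4}$ ($V{\left(Q,F \right)} = \frac{- 11 Q F + Q}{4} = \frac{- 11 F Q + Q}{4} = \frac{Q - 11 F Q}{4} = \frac{Q}{4} - \frac{11 F Q}{4}$)
$\sqrt{26489 + l{\left(V{\left(-13,-3 \right)} \right)}} = \sqrt{26489 + 5 \cdot \frac{1}{4} \left(-13\right) \left(1 - -33\right)} = \sqrt{26489 + 5 \cdot \frac{1}{4} \left(-13\right) \left(1 + 33\right)} = \sqrt{26489 + 5 \cdot \frac{1}{4} \left(-13\right) 34} = \sqrt{26489 + 5 \left(- \frac{221}{2}\right)} = \sqrt{26489 - \frac{1105}{2}} = \sqrt{\frac{51873}{2}} = \frac{\sqrt{103746}}{2}$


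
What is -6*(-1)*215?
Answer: 1290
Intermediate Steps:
-6*(-1)*215 = 6*215 = 1290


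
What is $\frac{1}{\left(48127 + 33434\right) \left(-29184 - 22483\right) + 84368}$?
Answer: $- \frac{1}{4213927819} \approx -2.3731 \cdot 10^{-10}$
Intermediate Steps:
$\frac{1}{\left(48127 + 33434\right) \left(-29184 - 22483\right) + 84368} = \frac{1}{81561 \left(-51667\right) + 84368} = \frac{1}{-4214012187 + 84368} = \frac{1}{-4213927819} = - \frac{1}{4213927819}$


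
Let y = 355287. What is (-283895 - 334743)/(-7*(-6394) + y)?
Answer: -618638/400045 ≈ -1.5464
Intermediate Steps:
(-283895 - 334743)/(-7*(-6394) + y) = (-283895 - 334743)/(-7*(-6394) + 355287) = -618638/(44758 + 355287) = -618638/400045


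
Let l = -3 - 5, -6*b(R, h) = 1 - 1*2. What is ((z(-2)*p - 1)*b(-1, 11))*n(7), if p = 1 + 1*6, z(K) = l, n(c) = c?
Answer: -133/2 ≈ -66.500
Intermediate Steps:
b(R, h) = ⅙ (b(R, h) = -(1 - 1*2)/6 = -(1 - 2)/6 = -⅙*(-1) = ⅙)
l = -8
z(K) = -8
p = 7 (p = 1 + 6 = 7)
((z(-2)*p - 1)*b(-1, 11))*n(7) = ((-8*7 - 1)*(⅙))*7 = ((-56 - 1)*(⅙))*7 = -57*⅙*7 = -19/2*7 = -133/2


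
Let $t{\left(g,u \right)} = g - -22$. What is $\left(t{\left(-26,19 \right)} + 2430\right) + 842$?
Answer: $3268$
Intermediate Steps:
$t{\left(g,u \right)} = 22 + g$ ($t{\left(g,u \right)} = g + 22 = 22 + g$)
$\left(t{\left(-26,19 \right)} + 2430\right) + 842 = \left(\left(22 - 26\right) + 2430\right) + 842 = \left(-4 + 2430\right) + 842 = 2426 + 842 = 3268$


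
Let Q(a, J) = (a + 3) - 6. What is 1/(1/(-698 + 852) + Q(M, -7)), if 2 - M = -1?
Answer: 154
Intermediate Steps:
M = 3 (M = 2 - 1*(-1) = 2 + 1 = 3)
Q(a, J) = -3 + a (Q(a, J) = (3 + a) - 6 = -3 + a)
1/(1/(-698 + 852) + Q(M, -7)) = 1/(1/(-698 + 852) + (-3 + 3)) = 1/(1/154 + 0) = 1/(1/154) = 154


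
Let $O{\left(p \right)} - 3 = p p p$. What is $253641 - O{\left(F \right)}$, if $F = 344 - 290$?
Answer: $96174$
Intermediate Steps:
$F = 54$
$O{\left(p \right)} = 3 + p^{3}$ ($O{\left(p \right)} = 3 + p p p = 3 + p^{2} p = 3 + p^{3}$)
$253641 - O{\left(F \right)} = 253641 - \left(3 + 54^{3}\right) = 253641 - \left(3 + 157464\right) = 253641 - 157467 = 96174$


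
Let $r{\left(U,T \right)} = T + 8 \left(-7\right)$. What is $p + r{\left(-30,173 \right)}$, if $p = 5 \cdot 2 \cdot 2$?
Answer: $137$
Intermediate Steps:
$p = 20$ ($p = 10 \cdot 2 = 20$)
$r{\left(U,T \right)} = -56 + T$ ($r{\left(U,T \right)} = T - 56 = -56 + T$)
$p + r{\left(-30,173 \right)} = 20 + \left(-56 + 173\right) = 20 + 117 = 137$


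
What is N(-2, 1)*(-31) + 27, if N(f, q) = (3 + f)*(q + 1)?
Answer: -35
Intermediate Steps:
N(f, q) = (1 + q)*(3 + f) (N(f, q) = (3 + f)*(1 + q) = (1 + q)*(3 + f))
N(-2, 1)*(-31) + 27 = (3 - 2 + 3*1 - 2*1)*(-31) + 27 = (3 - 2 + 3 - 2)*(-31) + 27 = 2*(-31) + 27 = -62 + 27 = -35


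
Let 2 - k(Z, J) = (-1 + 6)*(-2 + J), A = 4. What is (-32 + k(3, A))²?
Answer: 1600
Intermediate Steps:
k(Z, J) = 12 - 5*J (k(Z, J) = 2 - (-1 + 6)*(-2 + J) = 2 - 5*(-2 + J) = 2 - (-10 + 5*J) = 2 + (10 - 5*J) = 12 - 5*J)
(-32 + k(3, A))² = (-32 + (12 - 5*4))² = (-32 + (12 - 20))² = (-32 - 8)² = (-40)² = 1600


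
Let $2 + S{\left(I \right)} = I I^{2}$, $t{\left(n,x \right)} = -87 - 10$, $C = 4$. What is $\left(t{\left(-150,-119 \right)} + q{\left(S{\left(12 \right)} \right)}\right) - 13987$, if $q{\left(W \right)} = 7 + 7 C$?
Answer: $-14049$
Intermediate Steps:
$t{\left(n,x \right)} = -97$
$S{\left(I \right)} = -2 + I^{3}$ ($S{\left(I \right)} = -2 + I I^{2} = -2 + I^{3}$)
$q{\left(W \right)} = 35$ ($q{\left(W \right)} = 7 + 7 \cdot 4 = 7 + 28 = 35$)
$\left(t{\left(-150,-119 \right)} + q{\left(S{\left(12 \right)} \right)}\right) - 13987 = \left(-97 + 35\right) - 13987 = -62 - 13987 = -14049$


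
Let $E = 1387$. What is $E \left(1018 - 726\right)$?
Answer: $405004$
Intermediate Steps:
$E \left(1018 - 726\right) = 1387 \left(1018 - 726\right) = 1387 \cdot 292 = 405004$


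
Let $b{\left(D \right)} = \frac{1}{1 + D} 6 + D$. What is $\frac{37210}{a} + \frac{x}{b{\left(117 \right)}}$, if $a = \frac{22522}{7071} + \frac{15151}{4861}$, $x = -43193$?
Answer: $\frac{8280672563854979}{1495923597678} \approx 5535.5$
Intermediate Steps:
$b{\left(D \right)} = D + \frac{6}{1 + D}$ ($b{\left(D \right)} = \frac{6}{1 + D} + D = D + \frac{6}{1 + D}$)
$a = \frac{216612163}{34372131}$ ($a = 22522 \cdot \frac{1}{7071} + 15151 \cdot \frac{1}{4861} = \frac{22522}{7071} + \frac{15151}{4861} = \frac{216612163}{34372131} \approx 6.302$)
$\frac{37210}{a} + \frac{x}{b{\left(117 \right)}} = \frac{37210}{\frac{216612163}{34372131}} - \frac{43193}{\frac{1}{1 + 117} \left(6 + 117 + 117^{2}\right)} = 37210 \cdot \frac{34372131}{216612163} - \frac{43193}{\frac{1}{118} \left(6 + 117 + 13689\right)} = \frac{1278986994510}{216612163} - \frac{43193}{\frac{1}{118} \cdot 13812} = \frac{1278986994510}{216612163} - \frac{43193}{\frac{6906}{59}} = \frac{1278986994510}{216612163} - \frac{2548387}{6906} = \frac{8280672563854979}{1495923597678}$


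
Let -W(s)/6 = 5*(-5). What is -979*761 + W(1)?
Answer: -744869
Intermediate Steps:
W(s) = 150 (W(s) = -30*(-5) = -6*(-25) = 150)
-979*761 + W(1) = -979*761 + 150 = -745019 + 150 = -744869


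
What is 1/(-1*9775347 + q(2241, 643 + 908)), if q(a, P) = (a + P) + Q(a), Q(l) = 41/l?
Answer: -2241/21898054714 ≈ -1.0234e-7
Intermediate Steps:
q(a, P) = P + a + 41/a (q(a, P) = (a + P) + 41/a = (P + a) + 41/a = P + a + 41/a)
1/(-1*9775347 + q(2241, 643 + 908)) = 1/(-1*9775347 + ((643 + 908) + 2241 + 41/2241)) = 1/(-9775347 + (1551 + 2241 + 41*(1/2241))) = 1/(-9775347 + (1551 + 2241 + 41/2241)) = 1/(-9775347 + 8497913/2241) = 1/(-21898054714/2241) = -2241/21898054714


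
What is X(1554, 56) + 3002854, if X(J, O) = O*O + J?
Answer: 3007544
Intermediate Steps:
X(J, O) = J + O² (X(J, O) = O² + J = J + O²)
X(1554, 56) + 3002854 = (1554 + 56²) + 3002854 = (1554 + 3136) + 3002854 = 4690 + 3002854 = 3007544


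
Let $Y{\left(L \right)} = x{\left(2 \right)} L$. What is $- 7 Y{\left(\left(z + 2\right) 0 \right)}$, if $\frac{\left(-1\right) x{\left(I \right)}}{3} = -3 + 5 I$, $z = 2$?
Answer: $0$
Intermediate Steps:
$x{\left(I \right)} = 9 - 15 I$ ($x{\left(I \right)} = - 3 \left(-3 + 5 I\right) = 9 - 15 I$)
$Y{\left(L \right)} = - 21 L$ ($Y{\left(L \right)} = \left(9 - 30\right) L = - 21 L$)
$- 7 Y{\left(\left(z + 2\right) 0 \right)} = - 7 \left(- 21 \left(2 + 2\right) 0\right) = - 7 \left(- 21 \cdot 4 \cdot 0\right) = - 7 \left(\left(-21\right) 0\right) = \left(-7\right) 0 = 0$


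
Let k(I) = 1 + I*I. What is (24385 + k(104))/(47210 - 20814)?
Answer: 17601/13198 ≈ 1.3336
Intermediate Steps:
k(I) = 1 + I²
(24385 + k(104))/(47210 - 20814) = (24385 + (1 + 104²))/(47210 - 20814) = (24385 + (1 + 10816))/26396 = (24385 + 10817)*(1/26396) = 35202*(1/26396) = 17601/13198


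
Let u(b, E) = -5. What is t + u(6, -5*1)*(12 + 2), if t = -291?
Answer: -361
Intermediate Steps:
t + u(6, -5*1)*(12 + 2) = -291 - 5*(12 + 2) = -291 - 5*14 = -291 - 70 = -361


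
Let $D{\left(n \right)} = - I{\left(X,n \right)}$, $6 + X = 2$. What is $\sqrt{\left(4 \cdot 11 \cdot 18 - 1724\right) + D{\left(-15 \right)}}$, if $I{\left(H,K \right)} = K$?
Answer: $i \sqrt{917} \approx 30.282 i$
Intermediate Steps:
$X = -4$ ($X = -6 + 2 = -4$)
$D{\left(n \right)} = - n$
$\sqrt{\left(4 \cdot 11 \cdot 18 - 1724\right) + D{\left(-15 \right)}} = \sqrt{\left(4 \cdot 11 \cdot 18 - 1724\right) - -15} = \sqrt{\left(44 \cdot 18 - 1724\right) + 15} = \sqrt{\left(792 - 1724\right) + 15} = \sqrt{-932 + 15} = \sqrt{-917} = i \sqrt{917}$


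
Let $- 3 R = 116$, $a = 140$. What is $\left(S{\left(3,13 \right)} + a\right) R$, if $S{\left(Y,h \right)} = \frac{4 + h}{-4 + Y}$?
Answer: $-4756$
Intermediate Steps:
$S{\left(Y,h \right)} = \frac{4 + h}{-4 + Y}$
$R = - \frac{116}{3}$ ($R = \left(- \frac{1}{3}\right) 116 = - \frac{116}{3} \approx -38.667$)
$\left(S{\left(3,13 \right)} + a\right) R = \left(\frac{4 + 13}{-4 + 3} + 140\right) \left(- \frac{116}{3}\right) = \left(\frac{1}{-1} \cdot 17 + 140\right) \left(- \frac{116}{3}\right) = \left(\left(-1\right) 17 + 140\right) \left(- \frac{116}{3}\right) = \left(-17 + 140\right) \left(- \frac{116}{3}\right) = 123 \left(- \frac{116}{3}\right) = -4756$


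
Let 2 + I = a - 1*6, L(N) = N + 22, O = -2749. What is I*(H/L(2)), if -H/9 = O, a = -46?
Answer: -222669/4 ≈ -55667.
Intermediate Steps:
H = 24741 (H = -9*(-2749) = 24741)
L(N) = 22 + N
I = -54 (I = -2 + (-46 - 1*6) = -2 + (-46 - 6) = -2 - 52 = -54)
I*(H/L(2)) = -1336014/(22 + 2) = -1336014/24 = -54*8247/8 = -222669/4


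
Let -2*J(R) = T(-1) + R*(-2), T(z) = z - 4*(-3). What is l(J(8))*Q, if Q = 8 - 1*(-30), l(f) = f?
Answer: 95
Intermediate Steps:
T(z) = 12 + z (T(z) = z + 12 = 12 + z)
J(R) = -11/2 + R (J(R) = -((12 - 1) + R*(-2))/2 = -(11 - 2*R)/2 = -11/2 + R)
Q = 38 (Q = 8 + 30 = 38)
l(J(8))*Q = (-11/2 + 8)*38 = (5/2)*38 = 95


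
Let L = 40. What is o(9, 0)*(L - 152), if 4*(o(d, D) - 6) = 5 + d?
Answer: -1064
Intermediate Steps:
o(d, D) = 29/4 + d/4 (o(d, D) = 6 + (5 + d)/4 = 6 + (5/4 + d/4) = 29/4 + d/4)
o(9, 0)*(L - 152) = (29/4 + (¼)*9)*(40 - 152) = (29/4 + 9/4)*(-112) = (19/2)*(-112) = -1064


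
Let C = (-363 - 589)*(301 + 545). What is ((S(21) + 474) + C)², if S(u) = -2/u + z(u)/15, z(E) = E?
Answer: 7142997021160009/11025 ≈ 6.4789e+11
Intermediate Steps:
S(u) = -2/u + u/15
C = -805392 (C = -952*846 = -805392)
((S(21) + 474) + C)² = (((-2/21 + (1/15)*21) + 474) - 805392)² = (((-2*1/21 + 7/5) + 474) - 805392)² = (((-2/21 + 7/5) + 474) - 805392)² = ((137/105 + 474) - 805392)² = (49907/105 - 805392)² = (-84516253/105)² = 7142997021160009/11025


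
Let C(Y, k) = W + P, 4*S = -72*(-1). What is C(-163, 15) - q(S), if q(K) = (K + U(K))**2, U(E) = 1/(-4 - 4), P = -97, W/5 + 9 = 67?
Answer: -8097/64 ≈ -126.52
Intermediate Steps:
W = 290 (W = -45 + 5*67 = -45 + 335 = 290)
U(E) = -1/8 (U(E) = 1/(-8) = -1/8)
S = 18 (S = (-72*(-1))/4 = (-24*(-3))/4 = (1/4)*72 = 18)
C(Y, k) = 193 (C(Y, k) = 290 - 97 = 193)
q(K) = (-1/8 + K)**2 (q(K) = (K - 1/8)**2 = (-1/8 + K)**2)
C(-163, 15) - q(S) = 193 - (-1 + 8*18)**2/64 = 193 - (-1 + 144)**2/64 = 193 - 143**2/64 = 193 - 20449/64 = -8097/64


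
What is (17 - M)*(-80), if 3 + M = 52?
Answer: 2560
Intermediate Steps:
M = 49 (M = -3 + 52 = 49)
(17 - M)*(-80) = (17 - 1*49)*(-80) = (17 - 49)*(-80) = -32*(-80) = 2560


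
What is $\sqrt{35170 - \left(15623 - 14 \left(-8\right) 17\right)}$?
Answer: $\sqrt{17643} \approx 132.83$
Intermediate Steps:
$\sqrt{35170 - \left(15623 - 14 \left(-8\right) 17\right)} = \sqrt{35170 - 17527} = \sqrt{17643}$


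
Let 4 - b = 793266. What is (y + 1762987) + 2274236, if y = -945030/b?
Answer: 1601288268228/396631 ≈ 4.0372e+6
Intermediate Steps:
b = -793262 (b = 4 - 1*793266 = 4 - 793266 = -793262)
y = 472515/396631 (y = -945030/(-793262) = -945030*(-1/793262) = 472515/396631 ≈ 1.1913)
(y + 1762987) + 2274236 = (472515/396631 + 1762987) + 2274236 = 699255769312/396631 + 2274236 = 1601288268228/396631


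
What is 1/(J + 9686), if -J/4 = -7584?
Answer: 1/40022 ≈ 2.4986e-5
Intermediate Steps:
J = 30336 (J = -4*(-7584) = 30336)
1/(J + 9686) = 1/(30336 + 9686) = 1/40022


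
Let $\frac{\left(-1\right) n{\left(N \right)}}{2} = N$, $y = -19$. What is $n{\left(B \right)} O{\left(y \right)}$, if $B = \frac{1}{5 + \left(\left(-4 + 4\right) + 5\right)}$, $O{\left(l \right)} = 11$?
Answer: $- \frac{11}{5} \approx -2.2$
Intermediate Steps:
$B = \frac{1}{10}$ ($B = \frac{1}{5 + \left(0 + 5\right)} = \frac{1}{5 + 5} = \frac{1}{10} \approx 0.1$)
$n{\left(N \right)} = - 2 N$
$n{\left(B \right)} O{\left(y \right)} = \left(-2\right) \frac{1}{10} \cdot 11 = \left(- \frac{1}{5}\right) 11 = - \frac{11}{5}$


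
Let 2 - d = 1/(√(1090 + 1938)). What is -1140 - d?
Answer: -1142 + √757/1514 ≈ -1142.0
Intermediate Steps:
d = 2 - √757/1514 (d = 2 - 1/(√(1090 + 1938)) = 2 - 1/(√3028) = 2 - 1/(2*√757) = 2 - √757/1514 ≈ 1.9818)
-1140 - d = -1140 - (2 - √757/1514) = -1140 + (-2 + √757/1514) = -1142 + √757/1514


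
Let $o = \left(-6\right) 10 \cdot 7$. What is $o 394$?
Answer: $-165480$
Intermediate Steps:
$o = -420$ ($o = \left(-60\right) 7 = -420$)
$o 394 = \left(-420\right) 394 = -165480$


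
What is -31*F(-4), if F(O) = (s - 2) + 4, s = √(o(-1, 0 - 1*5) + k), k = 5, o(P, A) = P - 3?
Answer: -93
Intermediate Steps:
o(P, A) = -3 + P
s = 1 (s = √((-3 - 1) + 5) = √(-4 + 5) = √1 = 1)
F(O) = 3 (F(O) = (1 - 2) + 4 = -1 + 4 = 3)
-31*F(-4) = -31*3 = -93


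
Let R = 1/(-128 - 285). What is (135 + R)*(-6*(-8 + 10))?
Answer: -669048/413 ≈ -1620.0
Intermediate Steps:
R = -1/413 (R = 1/(-413) = -1/413 ≈ -0.0024213)
(135 + R)*(-6*(-8 + 10)) = (135 - 1/413)*(-6*(-8 + 10)) = 55754*(-6*2)/413 = (55754/413)*(-12) = -669048/413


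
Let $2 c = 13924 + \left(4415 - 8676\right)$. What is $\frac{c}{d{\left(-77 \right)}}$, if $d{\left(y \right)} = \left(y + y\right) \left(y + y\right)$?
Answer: $\frac{9663}{47432} \approx 0.20372$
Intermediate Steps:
$c = \frac{9663}{2}$ ($c = \frac{13924 + \left(4415 - 8676\right)}{2} = \frac{13924 - 4261}{2} = \frac{1}{2} \cdot 9663 = \frac{9663}{2} \approx 4831.5$)
$d{\left(y \right)} = 4 y^{2}$ ($d{\left(y \right)} = 2 y 2 y = 4 y^{2}$)
$\frac{c}{d{\left(-77 \right)}} = \frac{9663}{2 \cdot 4 \left(-77\right)^{2}} = \frac{9663}{2 \cdot 4 \cdot 5929} = \frac{9663}{2 \cdot 23716} = \frac{9663}{2} \cdot \frac{1}{23716} = \frac{9663}{47432}$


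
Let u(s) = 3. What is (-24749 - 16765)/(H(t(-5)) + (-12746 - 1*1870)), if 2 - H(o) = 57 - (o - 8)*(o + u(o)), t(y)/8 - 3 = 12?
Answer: 41514/895 ≈ 46.384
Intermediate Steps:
t(y) = 120 (t(y) = 24 + 8*12 = 24 + 96 = 120)
H(o) = -55 + (-8 + o)*(3 + o) (H(o) = 2 - (57 - (o - 8)*(o + 3)) = 2 - (57 - (-8 + o)*(3 + o)) = 2 + (-57 + (-8 + o)*(3 + o)) = -55 + (-8 + o)*(3 + o))
(-24749 - 16765)/(H(t(-5)) + (-12746 - 1*1870)) = (-24749 - 16765)/((-79 + 120**2 - 5*120) + (-12746 - 1*1870)) = -41514/((-79 + 14400 - 600) + (-12746 - 1870)) = -41514/(13721 - 14616) = -41514/(-895) = -41514*(-1/895) = 41514/895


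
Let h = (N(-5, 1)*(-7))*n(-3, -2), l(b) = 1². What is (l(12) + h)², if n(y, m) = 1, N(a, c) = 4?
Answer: 729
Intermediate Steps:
l(b) = 1
h = -28 (h = (4*(-7))*1 = -28*1 = -28)
(l(12) + h)² = (1 - 28)² = (-27)² = 729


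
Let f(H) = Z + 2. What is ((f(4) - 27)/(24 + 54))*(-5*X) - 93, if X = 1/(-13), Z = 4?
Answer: -31469/338 ≈ -93.104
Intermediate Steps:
X = -1/13 ≈ -0.076923
f(H) = 6 (f(H) = 4 + 2 = 6)
((f(4) - 27)/(24 + 54))*(-5*X) - 93 = ((6 - 27)/(24 + 54))*(-5*(-1/13)) - 93 = -21/78*(5/13) - 93 = -21*1/78*(5/13) - 93 = -7/26*5/13 - 93 = -35/338 - 93 = -31469/338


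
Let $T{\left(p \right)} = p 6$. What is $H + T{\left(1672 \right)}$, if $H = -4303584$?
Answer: $-4293552$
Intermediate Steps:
$T{\left(p \right)} = 6 p$
$H + T{\left(1672 \right)} = -4303584 + 6 \cdot 1672 = -4303584 + 10032 = -4293552$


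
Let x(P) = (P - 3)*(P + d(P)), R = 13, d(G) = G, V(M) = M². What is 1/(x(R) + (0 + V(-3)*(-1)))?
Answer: 1/251 ≈ 0.0039841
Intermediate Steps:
x(P) = 2*P*(-3 + P) (x(P) = (P - 3)*(P + P) = (-3 + P)*(2*P) = 2*P*(-3 + P))
1/(x(R) + (0 + V(-3)*(-1))) = 1/(2*13*(-3 + 13) + (0 + (-3)²*(-1))) = 1/(2*13*10 + (0 + 9*(-1))) = 1/(260 + (0 - 9)) = 1/(260 - 9) = 1/251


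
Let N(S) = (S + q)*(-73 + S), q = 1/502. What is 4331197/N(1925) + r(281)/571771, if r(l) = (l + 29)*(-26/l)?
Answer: 174659482831400437/143772005665849926 ≈ 1.2148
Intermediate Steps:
q = 1/502 ≈ 0.0019920
r(l) = -26*(29 + l)/l (r(l) = (29 + l)*(-26/l) = -26*(29 + l)/l)
N(S) = (-73 + S)*(1/502 + S) (N(S) = (S + 1/502)*(-73 + S) = (1/502 + S)*(-73 + S) = (-73 + S)*(1/502 + S))
4331197/N(1925) + r(281)/571771 = 4331197/(-73/502 + 1925² - 36645/502*1925) + (-26 - 754/281)/571771 = 4331197/(-73/502 + 3705625 - 70541625/502) + (-26 - 754*1/281)*(1/571771) = 4331197/(894841026/251) + (-26 - 754/281)*(1/571771) = 4331197*(251/894841026) - 8060/281*1/571771 = 1087130447/894841026 - 8060/160667651 = 174659482831400437/143772005665849926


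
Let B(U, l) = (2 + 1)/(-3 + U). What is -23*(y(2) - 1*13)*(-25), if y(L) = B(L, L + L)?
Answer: -9200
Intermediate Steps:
B(U, l) = 3/(-3 + U)
y(L) = 3/(-3 + L)
-23*(y(2) - 1*13)*(-25) = -23*(3/(-3 + 2) - 1*13)*(-25) = -23*(3/(-1) - 13)*(-25) = -23*(3*(-1) - 13)*(-25) = -23*(-3 - 13)*(-25) = -23*(-16)*(-25) = 368*(-25) = -9200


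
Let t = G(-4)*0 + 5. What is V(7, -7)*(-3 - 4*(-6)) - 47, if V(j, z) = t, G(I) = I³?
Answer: 58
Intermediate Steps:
t = 5 (t = (-4)³*0 + 5 = -64*0 + 5 = 0 + 5 = 5)
V(j, z) = 5
V(7, -7)*(-3 - 4*(-6)) - 47 = 5*(-3 - 4*(-6)) - 47 = 5*(-3 + 24) - 47 = 5*21 - 47 = 105 - 47 = 58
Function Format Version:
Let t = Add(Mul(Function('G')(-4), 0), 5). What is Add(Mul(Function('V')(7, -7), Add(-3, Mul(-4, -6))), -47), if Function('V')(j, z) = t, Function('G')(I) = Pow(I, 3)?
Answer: 58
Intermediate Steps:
t = 5 (t = Add(Mul(Pow(-4, 3), 0), 5) = Add(Mul(-64, 0), 5) = Add(0, 5) = 5)
Function('V')(j, z) = 5
Add(Mul(Function('V')(7, -7), Add(-3, Mul(-4, -6))), -47) = Add(Mul(5, Add(-3, Mul(-4, -6))), -47) = Add(Mul(5, Add(-3, 24)), -47) = Add(Mul(5, 21), -47) = Add(105, -47) = 58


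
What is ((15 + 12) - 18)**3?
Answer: 729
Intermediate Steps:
((15 + 12) - 18)**3 = (27 - 18)**3 = 9**3 = 729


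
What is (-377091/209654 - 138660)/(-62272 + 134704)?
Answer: -9690333577/5061886176 ≈ -1.9144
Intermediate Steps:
(-377091/209654 - 138660)/(-62272 + 134704) = (-377091*1/209654 - 138660)/72432 = (-377091/209654 - 138660)*(1/72432) = -29071000731/209654*1/72432 = -9690333577/5061886176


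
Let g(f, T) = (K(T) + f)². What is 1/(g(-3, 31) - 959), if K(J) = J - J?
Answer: -1/950 ≈ -0.0010526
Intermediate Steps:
K(J) = 0
g(f, T) = f² (g(f, T) = (0 + f)² = f²)
1/(g(-3, 31) - 959) = 1/((-3)² - 959) = 1/(9 - 959) = 1/(-950) = -1/950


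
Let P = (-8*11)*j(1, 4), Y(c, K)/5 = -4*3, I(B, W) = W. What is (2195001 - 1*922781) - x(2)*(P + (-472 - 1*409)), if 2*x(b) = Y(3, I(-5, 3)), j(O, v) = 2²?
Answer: 1235230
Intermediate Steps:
Y(c, K) = -60 (Y(c, K) = 5*(-4*3) = 5*(-12) = -60)
j(O, v) = 4
x(b) = -30 (x(b) = (½)*(-60) = -30)
P = -352 (P = -8*11*4 = -88*4 = -352)
(2195001 - 1*922781) - x(2)*(P + (-472 - 1*409)) = (2195001 - 1*922781) - (-30)*(-352 + (-472 - 1*409)) = (2195001 - 922781) - (-30)*(-352 + (-472 - 409)) = 1272220 - (-30)*(-352 - 881) = 1272220 - (-30)*(-1233) = 1272220 - 1*36990 = 1272220 - 36990 = 1235230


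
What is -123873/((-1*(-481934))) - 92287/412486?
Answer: -770742914/1603153451 ≈ -0.48077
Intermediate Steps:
-123873/((-1*(-481934))) - 92287/412486 = -123873/481934 - 92287*1/412486 = -123873*1/481934 - 2977/13306 = -123873/481934 - 2977/13306 = -770742914/1603153451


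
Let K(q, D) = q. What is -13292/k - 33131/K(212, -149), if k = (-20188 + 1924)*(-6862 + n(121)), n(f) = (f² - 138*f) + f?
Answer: -3138981691/20085834 ≈ -156.28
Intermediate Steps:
n(f) = f² - 137*f
k = 160686672 (k = (-20188 + 1924)*(-6862 + 121*(-137 + 121)) = -18264*(-6862 + 121*(-16)) = -18264*(-6862 - 1936) = -18264*(-8798) = 160686672)
-13292/k - 33131/K(212, -149) = -13292/160686672 - 33131/212 = -13292*1/160686672 - 33131*1/212 = -3323/40171668 - 33131/212 = -3138981691/20085834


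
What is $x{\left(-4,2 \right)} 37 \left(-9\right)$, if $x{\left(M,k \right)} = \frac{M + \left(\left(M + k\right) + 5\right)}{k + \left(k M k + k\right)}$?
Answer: $- \frac{111}{4} \approx -27.75$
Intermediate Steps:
$x{\left(M,k \right)} = \frac{5 + k + 2 M}{2 k + M k^{2}}$ ($x{\left(M,k \right)} = \frac{M + \left(5 + M + k\right)}{k + \left(M k k + k\right)} = \frac{5 + k + 2 M}{k + \left(M k^{2} + k\right)} = \frac{5 + k + 2 M}{k + \left(k + M k^{2}\right)} = \frac{5 + k + 2 M}{2 k + M k^{2}}$)
$x{\left(-4,2 \right)} 37 \left(-9\right) = \frac{5 + 2 + 2 \left(-4\right)}{2 \left(2 - 8\right)} 37 \left(-9\right) = \frac{5 + 2 - 8}{2 \left(2 - 8\right)} 37 \left(-9\right) = \frac{1}{2} \frac{1}{-6} \left(-1\right) 37 \left(-9\right) = \frac{1}{2} \left(- \frac{1}{6}\right) \left(-1\right) 37 \left(-9\right) = \frac{1}{12} \cdot 37 \left(-9\right) = \frac{37}{12} \left(-9\right) = - \frac{111}{4}$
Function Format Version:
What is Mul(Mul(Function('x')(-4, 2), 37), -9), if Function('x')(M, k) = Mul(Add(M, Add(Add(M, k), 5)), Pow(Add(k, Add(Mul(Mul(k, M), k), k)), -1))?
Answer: Rational(-111, 4) ≈ -27.750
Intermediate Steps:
Function('x')(M, k) = Mul(Pow(Add(Mul(2, k), Mul(M, Pow(k, 2))), -1), Add(5, k, Mul(2, M))) (Function('x')(M, k) = Mul(Add(M, Add(5, M, k)), Pow(Add(k, Add(Mul(Mul(M, k), k), k)), -1)) = Mul(Add(5, k, Mul(2, M)), Pow(Add(k, Add(Mul(M, Pow(k, 2)), k)), -1)) = Mul(Add(5, k, Mul(2, M)), Pow(Add(k, Add(k, Mul(M, Pow(k, 2)))), -1)) = Mul(Add(5, k, Mul(2, M)), Pow(Add(Mul(2, k), Mul(M, Pow(k, 2))), -1)) = Mul(Pow(Add(Mul(2, k), Mul(M, Pow(k, 2))), -1), Add(5, k, Mul(2, M))))
Mul(Mul(Function('x')(-4, 2), 37), -9) = Mul(Mul(Mul(Pow(2, -1), Pow(Add(2, Mul(-4, 2)), -1), Add(5, 2, Mul(2, -4))), 37), -9) = Mul(Mul(Mul(Rational(1, 2), Pow(Add(2, -8), -1), Add(5, 2, -8)), 37), -9) = Mul(Mul(Mul(Rational(1, 2), Pow(-6, -1), -1), 37), -9) = Mul(Mul(Mul(Rational(1, 2), Rational(-1, 6), -1), 37), -9) = Mul(Mul(Rational(1, 12), 37), -9) = Mul(Rational(37, 12), -9) = Rational(-111, 4)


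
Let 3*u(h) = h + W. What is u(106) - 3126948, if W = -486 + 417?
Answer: -9380807/3 ≈ -3.1269e+6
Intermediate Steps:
W = -69
u(h) = -23 + h/3 (u(h) = (h - 69)/3 = (-69 + h)/3 = -23 + h/3)
u(106) - 3126948 = (-23 + (1/3)*106) - 3126948 = (-23 + 106/3) - 3126948 = 37/3 - 3126948 = -9380807/3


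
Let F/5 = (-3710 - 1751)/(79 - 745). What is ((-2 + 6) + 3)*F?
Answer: 191135/666 ≈ 286.99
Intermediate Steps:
F = 27305/666 (F = 5*((-3710 - 1751)/(79 - 745)) = 5*(-5461/(-666)) = 5*(-5461*(-1/666)) = 5*(5461/666) = 27305/666 ≈ 40.998)
((-2 + 6) + 3)*F = ((-2 + 6) + 3)*(27305/666) = (4 + 3)*(27305/666) = 7*(27305/666) = 191135/666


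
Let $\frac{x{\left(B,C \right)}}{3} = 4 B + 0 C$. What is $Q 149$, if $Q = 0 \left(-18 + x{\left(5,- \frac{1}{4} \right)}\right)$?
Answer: $0$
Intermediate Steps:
$x{\left(B,C \right)} = 12 B$ ($x{\left(B,C \right)} = 3 \left(4 B + 0 C\right) = 3 \left(4 B + 0\right) = 3 \cdot 4 B = 12 B$)
$Q = 0$ ($Q = 0 \left(-18 + 12 \cdot 5\right) = 0 \left(-18 + 60\right) = 0 \cdot 42 = 0$)
$Q 149 = 0 \cdot 149 = 0$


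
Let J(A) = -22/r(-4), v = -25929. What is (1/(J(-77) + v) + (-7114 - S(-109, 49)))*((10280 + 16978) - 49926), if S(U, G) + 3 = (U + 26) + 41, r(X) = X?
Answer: 8307968095260/51847 ≈ 1.6024e+8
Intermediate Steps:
S(U, G) = 64 + U (S(U, G) = -3 + ((U + 26) + 41) = -3 + ((26 + U) + 41) = -3 + (67 + U) = 64 + U)
J(A) = 11/2 (J(A) = -22/(-4) = -22*(-1/4) = 11/2)
(1/(J(-77) + v) + (-7114 - S(-109, 49)))*((10280 + 16978) - 49926) = (1/(11/2 - 25929) + (-7114 - (64 - 109)))*((10280 + 16978) - 49926) = (1/(-51847/2) + (-7114 - 1*(-45)))*(27258 - 49926) = (-2/51847 + (-7114 + 45))*(-22668) = (-2/51847 - 7069)*(-22668) = -366506445/51847*(-22668) = 8307968095260/51847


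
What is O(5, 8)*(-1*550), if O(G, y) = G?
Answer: -2750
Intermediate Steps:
O(5, 8)*(-1*550) = 5*(-1*550) = 5*(-550) = -2750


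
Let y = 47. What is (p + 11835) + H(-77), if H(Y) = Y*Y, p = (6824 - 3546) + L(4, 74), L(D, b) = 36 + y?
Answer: 21125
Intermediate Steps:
L(D, b) = 83 (L(D, b) = 36 + 47 = 83)
p = 3361 (p = (6824 - 3546) + 83 = 3278 + 83 = 3361)
H(Y) = Y²
(p + 11835) + H(-77) = (3361 + 11835) + (-77)² = 15196 + 5929 = 21125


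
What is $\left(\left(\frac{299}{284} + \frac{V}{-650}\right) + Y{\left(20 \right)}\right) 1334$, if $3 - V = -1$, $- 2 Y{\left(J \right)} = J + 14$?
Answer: $- \frac{982152831}{46150} \approx -21282.0$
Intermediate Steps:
$Y{\left(J \right)} = -7 - \frac{J}{2}$ ($Y{\left(J \right)} = - \frac{J + 14}{2} = - \frac{14 + J}{2} = -7 - \frac{J}{2}$)
$V = 4$ ($V = 3 - -1 = 3 + 1 = 4$)
$\left(\left(\frac{299}{284} + \frac{V}{-650}\right) + Y{\left(20 \right)}\right) 1334 = \left(\left(\frac{299}{284} + \frac{4}{-650}\right) - 17\right) 1334 = \left(\left(299 \cdot \frac{1}{284} + 4 \left(- \frac{1}{650}\right)\right) - 17\right) 1334 = \left(\left(\frac{299}{284} - \frac{2}{325}\right) - 17\right) 1334 = \left(\frac{96607}{92300} - 17\right) 1334 = \left(- \frac{1472493}{92300}\right) 1334 = - \frac{982152831}{46150}$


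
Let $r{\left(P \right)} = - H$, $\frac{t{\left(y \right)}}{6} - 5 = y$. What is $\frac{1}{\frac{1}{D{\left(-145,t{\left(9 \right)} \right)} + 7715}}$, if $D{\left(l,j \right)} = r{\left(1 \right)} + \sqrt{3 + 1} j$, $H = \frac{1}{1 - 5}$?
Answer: $\frac{31533}{4} \approx 7883.3$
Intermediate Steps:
$t{\left(y \right)} = 30 + 6 y$
$H = - \frac{1}{4}$ ($H = \frac{1}{-4} = - \frac{1}{4} \approx -0.25$)
$r{\left(P \right)} = \frac{1}{4}$ ($r{\left(P \right)} = \left(-1\right) \left(- \frac{1}{4}\right) = \frac{1}{4}$)
$D{\left(l,j \right)} = \frac{1}{4} + 2 j$ ($D{\left(l,j \right)} = \frac{1}{4} + \sqrt{3 + 1} j = \frac{1}{4} + \sqrt{4} j = \frac{1}{4} + 2 j$)
$\frac{1}{\frac{1}{D{\left(-145,t{\left(9 \right)} \right)} + 7715}} = \frac{1}{\frac{1}{\left(\frac{1}{4} + 2 \left(30 + 6 \cdot 9\right)\right) + 7715}} = \frac{1}{\frac{1}{\left(\frac{1}{4} + 2 \left(30 + 54\right)\right) + 7715}} = \frac{1}{\frac{1}{\left(\frac{1}{4} + 2 \cdot 84\right) + 7715}} = \frac{1}{\frac{1}{\left(\frac{1}{4} + 168\right) + 7715}} = \frac{1}{\frac{1}{\frac{673}{4} + 7715}} = \frac{1}{\frac{1}{\frac{31533}{4}}} = \frac{1}{\frac{4}{31533}} = \frac{31533}{4}$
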